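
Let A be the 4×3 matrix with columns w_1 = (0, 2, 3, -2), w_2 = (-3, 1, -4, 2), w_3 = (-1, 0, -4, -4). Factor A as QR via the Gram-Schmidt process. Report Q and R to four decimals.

w_1 = (0, 2, 3, -2); ‖w_1‖ = 4.1231, so e_1 = (0.0000, 0.4851, 0.7276, -0.4851).
e_1·w_2 = 0.0000·(-3) + 0.4851·1 + 0.7276·(-4) + (-0.4851)·2 = -3.3955.
u_2 = w_2 + 3.3955·e_1 = (-3.0000, 2.6471, -1.5294, 0.3529).
‖u_2‖ = 4.2977, so e_2 = (-0.6980, 0.6159, -0.3559, 0.0821).
e_1·w_3 = 0.0000·(-1) + 0.4851·0 + 0.7276·(-4) + (-0.4851)·(-4) = -0.9701; e_2·w_3 = (-0.6980)·(-1) + 0.6159·0 + (-0.3559)·(-4) + 0.0821·(-4) = 1.7930.
u_3 = w_3 + 0.9701·e_1 − 1.7930·e_2 = (0.2516, -0.6338, -2.6561, -4.6178).
‖u_3‖ = 5.3707, so e_3 = (0.0468, -0.1180, -0.4945, -0.8598).

Q = [[0.0000, -0.6980, 0.0468], [0.4851, 0.6159, -0.1180], [0.7276, -0.3559, -0.4945], [-0.4851, 0.0821, -0.8598]], R = [[4.1231, -3.3955, -0.9701], [0.0000, 4.2977, 1.7930], [0.0000, 0.0000, 5.3707]]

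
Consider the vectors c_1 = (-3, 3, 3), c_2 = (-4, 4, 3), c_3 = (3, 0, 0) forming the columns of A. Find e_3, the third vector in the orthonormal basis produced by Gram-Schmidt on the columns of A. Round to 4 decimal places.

c_1 = (-3, 3, 3); ‖c_1‖ = 5.1962, so e_1 = (-0.5774, 0.5774, 0.5774).
e_1·c_2 = (-0.5774)·(-4) + 0.5774·4 + 0.5774·3 = 6.3509.
u_2 = c_2 − 6.3509·e_1 = (-0.3333, 0.3333, -0.6667).
‖u_2‖ = 0.8165, so e_2 = (-0.4082, 0.4082, -0.8165).
e_1·c_3 = (-0.5774)·3 + 0.5774·0 + 0.5774·0 = -1.7321; e_2·c_3 = (-0.4082)·3 + 0.4082·0 + (-0.8165)·0 = -1.2247.
u_3 = c_3 + 1.7321·e_1 + 1.2247·e_2 = (1.5000, 1.5000, 0.0000).
‖u_3‖ = 2.1213, so e_3 = (0.7071, 0.7071, 0.0000).

e_3 = (0.7071, 0.7071, 0.0000)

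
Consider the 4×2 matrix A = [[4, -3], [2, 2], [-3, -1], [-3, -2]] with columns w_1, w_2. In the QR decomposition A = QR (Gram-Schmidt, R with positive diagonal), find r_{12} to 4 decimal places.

r_{12} = 0.1622

w_1 = (4, 2, -3, -3); ‖w_1‖ = 6.1644, so e_1 = (0.6489, 0.3244, -0.4867, -0.4867).
r_{12} = e_1·w_2 = 0.1622.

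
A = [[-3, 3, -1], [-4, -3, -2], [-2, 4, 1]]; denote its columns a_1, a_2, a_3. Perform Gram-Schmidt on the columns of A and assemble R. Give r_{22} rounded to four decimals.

r_{22} = 5.7566

a_1 = (-3, -4, -2); ‖a_1‖ = 5.3852, so q_1 = (-0.5571, -0.7428, -0.3714).
q_1·a_2 = (-0.5571)·3 + (-0.7428)·(-3) + (-0.3714)·4 = -0.9285.
u_2 = a_2 + 0.9285·q_1 = (2.4828, -3.6897, 3.6552).
r_{22} = ‖u_2‖ = 5.7566.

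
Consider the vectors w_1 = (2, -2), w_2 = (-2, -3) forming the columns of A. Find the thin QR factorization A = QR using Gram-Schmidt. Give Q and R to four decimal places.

q_1 = w_1/‖w_1‖ = (2, -2)/2.8284 = (0.7071, -0.7071).
r_{12} = q_1·w_2 = 0.7071.
u_2 = w_2 − 0.7071·q_1 = (-2.5000, -2.5000).
‖u_2‖ = 3.5355, so q_2 = (-0.7071, -0.7071).

Q = [[0.7071, -0.7071], [-0.7071, -0.7071]], R = [[2.8284, 0.7071], [0.0000, 3.5355]]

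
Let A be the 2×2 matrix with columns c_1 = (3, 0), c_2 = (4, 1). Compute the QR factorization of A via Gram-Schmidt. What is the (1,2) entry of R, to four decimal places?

c_1 = (3, 0); ‖c_1‖ = 3.0000, so e_1 = (1.0000, 0.0000).
r_{12} = e_1·c_2 = 4.0000.

r_{12} = 4.0000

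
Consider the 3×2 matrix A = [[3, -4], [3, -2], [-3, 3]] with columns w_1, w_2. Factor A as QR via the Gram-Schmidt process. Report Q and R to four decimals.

q_1 = w_1/‖w_1‖ = (3, 3, -3)/5.1962 = (0.5774, 0.5774, -0.5774).
r_{12} = q_1·w_2 = -5.1962.
u_2 = w_2 + 5.1962·q_1 = (-1.0000, 1.0000, 0.0000).
‖u_2‖ = 1.4142, so q_2 = (-0.7071, 0.7071, 0.0000).

Q = [[0.5774, -0.7071], [0.5774, 0.7071], [-0.5774, 0.0000]], R = [[5.1962, -5.1962], [0.0000, 1.4142]]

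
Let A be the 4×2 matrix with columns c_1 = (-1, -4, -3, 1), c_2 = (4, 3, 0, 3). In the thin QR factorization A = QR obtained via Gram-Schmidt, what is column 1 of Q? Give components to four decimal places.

e_1 = (-0.1925, -0.7698, -0.5774, 0.1925)

c_1 = (-1, -4, -3, 1); ‖c_1‖ = 5.1962, so e_1 = (-0.1925, -0.7698, -0.5774, 0.1925).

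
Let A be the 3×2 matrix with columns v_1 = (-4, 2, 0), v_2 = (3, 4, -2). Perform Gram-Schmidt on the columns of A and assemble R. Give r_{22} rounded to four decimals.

v_1 = (-4, 2, 0); ‖v_1‖ = 4.4721, so e_1 = (-0.8944, 0.4472, 0.0000).
e_1·v_2 = (-0.8944)·3 + 0.4472·4 + 0.0000·(-2) = -0.8944.
u_2 = v_2 + 0.8944·e_1 = (2.2000, 4.4000, -2.0000).
r_{22} = ‖u_2‖ = 5.3104.

r_{22} = 5.3104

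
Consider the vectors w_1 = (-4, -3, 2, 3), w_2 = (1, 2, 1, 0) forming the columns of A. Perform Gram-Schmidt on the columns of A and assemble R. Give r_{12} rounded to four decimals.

r_{12} = -1.2978

w_1 = (-4, -3, 2, 3); ‖w_1‖ = 6.1644, so q_1 = (-0.6489, -0.4867, 0.3244, 0.4867).
r_{12} = q_1·w_2 = -1.2978.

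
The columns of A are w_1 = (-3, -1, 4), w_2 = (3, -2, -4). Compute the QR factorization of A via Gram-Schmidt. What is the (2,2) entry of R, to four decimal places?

r_{22} = 2.9417

w_1 = (-3, -1, 4); ‖w_1‖ = 5.0990, so e_1 = (-0.5883, -0.1961, 0.7845).
e_1·w_2 = (-0.5883)·3 + (-0.1961)·(-2) + 0.7845·(-4) = -4.5107.
u_2 = w_2 + 4.5107·e_1 = (0.3462, -2.8846, -0.4615).
r_{22} = ‖u_2‖ = 2.9417.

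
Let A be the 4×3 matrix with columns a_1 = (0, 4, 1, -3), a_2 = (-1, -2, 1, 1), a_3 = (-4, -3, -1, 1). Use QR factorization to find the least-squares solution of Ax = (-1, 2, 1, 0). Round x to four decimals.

q_1 = a_1/‖a_1‖ = (0, 4, 1, -3)/5.0990 = (0.0000, 0.7845, 0.1961, -0.5883).
r_{12} = q_1·a_2 = -1.9612.
u_2 = a_2 + 1.9612·q_1 = (-1.0000, -0.4615, 1.3846, -0.1538).
‖u_2‖ = 1.7759, so q_2 = (-0.5631, -0.2599, 0.7797, -0.0866).
r_{13} = q_1·a_3 = -3.1379; r_{23} = q_2·a_3 = 2.1657.
u_3 = a_3 + 3.1379·q_1 − 2.1657·q_2 = (-2.7805, 0.0244, -2.0732, -0.6585).
‖u_3‖ = 3.5304, so q_3 = (-0.7876, 0.0069, -0.5872, -0.1865).
Qᵀb = (1.7650, 0.8230, 0.2142).
Back-substitute: x_3 = 0.2142/3.5304 = 0.0607.
x_2 = (0.8230 − 2.1657·0.0607)/1.7759 = 0.3894.
x_1 = (1.7650 + 1.9612·0.3894 + 3.1379·0.0607)/5.0990 = 0.5333.

x = (0.5333, 0.3894, 0.0607)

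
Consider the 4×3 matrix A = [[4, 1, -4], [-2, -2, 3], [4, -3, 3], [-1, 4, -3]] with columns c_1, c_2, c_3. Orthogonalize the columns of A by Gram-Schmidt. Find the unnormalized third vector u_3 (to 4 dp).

u_3 = (-1.0985, -0.1759, 1.3011, 1.1625)

c_1 = (4, -2, 4, -1); ‖c_1‖ = 6.0828, so e_1 = (0.6576, -0.3288, 0.6576, -0.1644).
e_1·c_2 = 0.6576·1 + (-0.3288)·(-2) + 0.6576·(-3) + (-0.1644)·4 = -1.3152.
u_2 = c_2 + 1.3152·e_1 = (1.8649, -2.4324, -2.1351, 3.7838).
‖u_2‖ = 5.3170, so e_2 = (0.3507, -0.4575, -0.4016, 0.7116).
e_1·c_3 = 0.6576·(-4) + (-0.3288)·3 + 0.6576·3 + (-0.1644)·(-3) = -1.1508; e_2·c_3 = 0.3507·(-4) + (-0.4575)·3 + (-0.4016)·3 + 0.7116·(-3) = -6.1150.
u_3 = c_3 + 1.1508·e_1 + 6.1150·e_2 = (-1.0985, -0.1759, 1.3011, 1.1625).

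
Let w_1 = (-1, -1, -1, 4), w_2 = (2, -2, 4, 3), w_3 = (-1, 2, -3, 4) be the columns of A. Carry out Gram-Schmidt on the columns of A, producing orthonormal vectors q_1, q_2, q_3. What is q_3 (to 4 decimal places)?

w_1 = (-1, -1, -1, 4); ‖w_1‖ = 4.3589, so q_1 = (-0.2294, -0.2294, -0.2294, 0.9177).
q_1·w_2 = (-0.2294)·2 + (-0.2294)·(-2) + (-0.2294)·4 + 0.9177·3 = 1.8353.
u_2 = w_2 − 1.8353·q_1 = (2.4211, -1.5789, 4.4211, 1.3158).
‖u_2‖ = 5.4435, so q_2 = (0.4448, -0.2901, 0.8122, 0.2417).
q_1·w_3 = (-0.2294)·(-1) + (-0.2294)·2 + (-0.2294)·(-3) + 0.9177·4 = 4.1295; q_2·w_3 = 0.4448·(-1) + (-0.2901)·2 + 0.8122·(-3) + 0.2417·4 = -2.4945.
u_3 = w_3 − 4.1295·q_1 + 2.4945·q_2 = (1.0568, 2.2238, -0.0266, 0.8135).
‖u_3‖ = 2.5932, so q_3 = (0.4075, 0.8576, -0.0103, 0.3137).

q_3 = (0.4075, 0.8576, -0.0103, 0.3137)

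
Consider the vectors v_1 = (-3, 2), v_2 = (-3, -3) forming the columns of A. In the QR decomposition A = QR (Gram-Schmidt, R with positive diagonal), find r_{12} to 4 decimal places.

r_{12} = 0.8321

q_1 = v_1/‖v_1‖ = (-3, 2)/3.6056 = (-0.8321, 0.5547).
r_{12} = q_1·v_2 = 0.8321.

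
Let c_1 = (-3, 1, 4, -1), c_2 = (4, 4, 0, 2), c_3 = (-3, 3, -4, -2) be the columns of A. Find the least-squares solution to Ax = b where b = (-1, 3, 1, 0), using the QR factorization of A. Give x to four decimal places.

c_1 = (-3, 1, 4, -1); ‖c_1‖ = 5.1962, so e_1 = (-0.5774, 0.1925, 0.7698, -0.1925).
e_1·c_2 = (-0.5774)·4 + 0.1925·4 + 0.7698·0 + (-0.1925)·2 = -1.9245.
u_2 = c_2 + 1.9245·e_1 = (2.8889, 4.3704, 1.4815, 1.6296).
‖u_2‖ = 5.6830, so e_2 = (0.5083, 0.7690, 0.2607, 0.2868).
e_1·c_3 = (-0.5774)·(-3) + 0.1925·3 + 0.7698·(-4) + (-0.1925)·(-2) = -0.3849; e_2·c_3 = 0.5083·(-3) + 0.7690·3 + 0.2607·(-4) + 0.2868·(-2) = -0.8342.
u_3 = c_3 + 0.3849·e_1 + 0.8342·e_2 = (-2.7982, 3.7156, -3.4862, -1.8349).
‖u_3‖ = 6.0956, so e_3 = (-0.4590, 0.6096, -0.5719, -0.3010).
Qᵀb = (1.9245, 2.0594, 1.7158).
Back-substitute: x_3 = 1.7158/6.0956 = 0.2815.
x_2 = (2.0594 + 0.8342·0.2815)/5.6830 = 0.4037.
x_1 = (1.9245 + 1.9245·0.4037 + 0.3849·0.2815)/5.1962 = 0.5407.

x = (0.5407, 0.4037, 0.2815)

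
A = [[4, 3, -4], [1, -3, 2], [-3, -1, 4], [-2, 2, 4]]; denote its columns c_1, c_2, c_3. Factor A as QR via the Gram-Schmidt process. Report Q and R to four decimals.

c_1 = (4, 1, -3, -2); ‖c_1‖ = 5.4772, so q_1 = (0.7303, 0.1826, -0.5477, -0.3651).
q_1·c_2 = 0.7303·3 + 0.1826·(-3) + (-0.5477)·(-1) + (-0.3651)·2 = 1.4606.
u_2 = c_2 − 1.4606·q_1 = (1.9333, -3.2667, -0.2000, 2.5333).
‖u_2‖ = 4.5680, so q_2 = (0.4232, -0.7151, -0.0438, 0.5546).
q_1·c_3 = 0.7303·(-4) + 0.1826·2 + (-0.5477)·4 + (-0.3651)·4 = -6.2075; q_2·c_3 = 0.4232·(-4) + (-0.7151)·2 + (-0.0438)·4 + 0.5546·4 = -1.0800.
u_3 = c_3 + 6.2075·q_1 + 1.0800·q_2 = (0.9904, 2.3610, 0.5527, 2.3323).
‖u_3‖ = 3.5072, so q_3 = (0.2824, 0.6732, 0.1576, 0.6650).

Q = [[0.7303, 0.4232, 0.2824], [0.1826, -0.7151, 0.6732], [-0.5477, -0.0438, 0.1576], [-0.3651, 0.5546, 0.6650]], R = [[5.4772, 1.4606, -6.2075], [0.0000, 4.5680, -1.0800], [0.0000, 0.0000, 3.5072]]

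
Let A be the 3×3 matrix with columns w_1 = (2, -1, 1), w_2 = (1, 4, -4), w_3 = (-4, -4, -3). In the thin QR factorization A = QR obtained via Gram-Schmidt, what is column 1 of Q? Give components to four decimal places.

q_1 = (0.8165, -0.4082, 0.4082)

q_1 = w_1/‖w_1‖ = (2, -1, 1)/2.4495 = (0.8165, -0.4082, 0.4082).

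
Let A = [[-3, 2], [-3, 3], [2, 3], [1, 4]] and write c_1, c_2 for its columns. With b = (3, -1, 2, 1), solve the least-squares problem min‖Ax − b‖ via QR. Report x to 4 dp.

c_1 = (-3, -3, 2, 1); ‖c_1‖ = 4.7958, so q_1 = (-0.6255, -0.6255, 0.4170, 0.2085).
q_1·c_2 = (-0.6255)·2 + (-0.6255)·3 + 0.4170·3 + 0.2085·4 = -1.0426.
u_2 = c_2 + 1.0426·q_1 = (1.3478, 2.3478, 3.4348, 4.2174).
‖u_2‖ = 6.0756, so q_2 = (0.2218, 0.3864, 0.5653, 0.6942).
Qᵀb = (-0.2085, 2.1039).
Back-substitute: x_2 = 2.1039/6.0756 = 0.3463.
x_1 = (-0.2085 + 1.0426·0.3463)/4.7958 = 0.0318.

x = (0.0318, 0.3463)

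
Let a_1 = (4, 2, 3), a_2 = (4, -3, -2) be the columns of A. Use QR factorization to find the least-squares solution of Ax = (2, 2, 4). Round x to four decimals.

a_1 = (4, 2, 3); ‖a_1‖ = 5.3852, so q_1 = (0.7428, 0.3714, 0.5571).
q_1·a_2 = 0.7428·4 + 0.3714·(-3) + 0.5571·(-2) = 0.7428.
u_2 = a_2 − 0.7428·q_1 = (3.4483, -3.2759, -2.4138).
‖u_2‖ = 5.3337, so q_2 = (0.6465, -0.6142, -0.4526).
Qᵀb = (4.4567, -1.7456).
Back-substitute: x_2 = -1.7456/5.3337 = -0.3273.
x_1 = (4.4567 − 0.7428·(-0.3273))/5.3852 = 0.8727.

x = (0.8727, -0.3273)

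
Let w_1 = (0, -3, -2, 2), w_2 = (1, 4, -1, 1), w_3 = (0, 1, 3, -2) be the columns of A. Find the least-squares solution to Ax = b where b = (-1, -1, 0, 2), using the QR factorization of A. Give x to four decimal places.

w_1 = (0, -3, -2, 2); ‖w_1‖ = 4.1231, so e_1 = (0.0000, -0.7276, -0.4851, 0.4851).
e_1·w_2 = 0.0000·1 + (-0.7276)·4 + (-0.4851)·(-1) + 0.4851·1 = -1.9403.
u_2 = w_2 + 1.9403·e_1 = (1.0000, 2.5882, -1.9412, 1.9412).
‖u_2‖ = 3.9032, so e_2 = (0.2562, 0.6631, -0.4973, 0.4973).
e_1·w_3 = 0.0000·0 + (-0.7276)·1 + (-0.4851)·3 + 0.4851·(-2) = -3.1530; e_2·w_3 = 0.2562·0 + 0.6631·1 + (-0.4973)·3 + 0.4973·(-2) = -1.8235.
u_3 = w_3 + 3.1530·e_1 + 1.8235·e_2 = (0.4672, -0.0849, 0.5637, 0.4363).
‖u_3‖ = 0.8565, so e_3 = (0.5455, -0.0992, 0.6582, 0.5094).
Qᵀb = (1.6977, 0.0754, 0.5725).
Back-substitute: x_3 = 0.5725/0.8565 = 0.6684.
x_2 = (0.0754 + 1.8235·0.6684)/3.9032 = 0.3316.
x_1 = (1.6977 + 1.9403·0.3316 + 3.1530·0.6684)/4.1231 = 1.0789.

x = (1.0789, 0.3316, 0.6684)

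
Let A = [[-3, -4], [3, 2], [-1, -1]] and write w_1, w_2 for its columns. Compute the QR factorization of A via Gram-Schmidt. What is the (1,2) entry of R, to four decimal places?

r_{12} = 4.3589

e_1 = w_1/‖w_1‖ = (-3, 3, -1)/4.3589 = (-0.6882, 0.6882, -0.2294).
r_{12} = e_1·w_2 = 4.3589.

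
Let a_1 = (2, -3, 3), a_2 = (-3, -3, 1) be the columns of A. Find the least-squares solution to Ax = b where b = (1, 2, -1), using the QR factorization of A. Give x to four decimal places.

a_1 = (2, -3, 3); ‖a_1‖ = 4.6904, so e_1 = (0.4264, -0.6396, 0.6396).
e_1·a_2 = 0.4264·(-3) + (-0.6396)·(-3) + 0.6396·1 = 1.2792.
u_2 = a_2 − 1.2792·e_1 = (-3.5455, -2.1818, 0.1818).
‖u_2‖ = 4.1670, so e_2 = (-0.8508, -0.5236, 0.0436).
Qᵀb = (-1.4924, -1.9417).
Back-substitute: x_2 = -1.9417/4.1670 = -0.4660.
x_1 = (-1.4924 − 1.2792·(-0.4660))/4.6904 = -0.1911.

x = (-0.1911, -0.4660)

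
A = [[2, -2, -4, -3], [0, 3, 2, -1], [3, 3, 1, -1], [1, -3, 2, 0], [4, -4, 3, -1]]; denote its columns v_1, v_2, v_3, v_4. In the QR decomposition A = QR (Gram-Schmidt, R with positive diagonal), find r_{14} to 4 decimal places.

r_{14} = -2.3735

e_1 = v_1/‖v_1‖ = (2, 0, 3, 1, 4)/5.4772 = (0.3651, 0.0000, 0.5477, 0.1826, 0.7303).
r_{14} = e_1·v_4 = -2.3735.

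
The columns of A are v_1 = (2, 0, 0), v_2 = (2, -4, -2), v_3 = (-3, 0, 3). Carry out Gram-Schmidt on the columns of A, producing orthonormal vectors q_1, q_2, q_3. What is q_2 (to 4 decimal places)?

v_1 = (2, 0, 0); ‖v_1‖ = 2.0000, so q_1 = (1.0000, 0.0000, 0.0000).
q_1·v_2 = 1.0000·2 + 0.0000·(-4) + 0.0000·(-2) = 2.0000.
u_2 = v_2 − 2.0000·q_1 = (0.0000, -4.0000, -2.0000).
‖u_2‖ = 4.4721, so q_2 = (0.0000, -0.8944, -0.4472).

q_2 = (0.0000, -0.8944, -0.4472)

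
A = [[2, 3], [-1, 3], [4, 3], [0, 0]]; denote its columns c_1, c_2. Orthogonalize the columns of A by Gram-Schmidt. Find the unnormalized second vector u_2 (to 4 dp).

u_2 = (1.5714, 3.7143, 0.1429, 0.0000)

c_1 = (2, -1, 4, 0); ‖c_1‖ = 4.5826, so q_1 = (0.4364, -0.2182, 0.8729, 0.0000).
q_1·c_2 = 0.4364·3 + (-0.2182)·3 + 0.8729·3 + 0.0000·0 = 3.2733.
u_2 = c_2 − 3.2733·q_1 = (1.5714, 3.7143, 0.1429, 0.0000).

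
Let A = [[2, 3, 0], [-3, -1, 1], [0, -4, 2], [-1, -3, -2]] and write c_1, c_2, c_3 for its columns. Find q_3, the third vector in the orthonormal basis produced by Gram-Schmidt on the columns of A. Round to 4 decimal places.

q_1 = c_1/‖c_1‖ = (2, -3, 0, -1)/3.7417 = (0.5345, -0.8018, 0.0000, -0.2673).
r_{12} = q_1·c_2 = 3.2071.
u_2 = c_2 − 3.2071·q_1 = (1.2857, 1.5714, -4.0000, -2.1429).
‖u_2‖ = 4.9713, so q_2 = (0.2586, 0.3161, -0.8046, -0.4310).
r_{13} = q_1·c_3 = -0.2673; r_{23} = q_2·c_3 = -0.4310.
u_3 = c_3 + 0.2673·q_1 + 0.4310·q_2 = (0.2543, 0.9220, 1.6532, -2.2572).
‖u_3‖ = 2.9568, so q_3 = (0.0860, 0.3118, 0.5591, -0.7634).

q_3 = (0.0860, 0.3118, 0.5591, -0.7634)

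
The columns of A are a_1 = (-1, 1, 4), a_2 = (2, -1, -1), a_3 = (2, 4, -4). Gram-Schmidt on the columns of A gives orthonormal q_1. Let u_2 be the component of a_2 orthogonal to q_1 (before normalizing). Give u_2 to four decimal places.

u_2 = (1.6111, -0.6111, 0.5556)

q_1 = a_1/‖a_1‖ = (-1, 1, 4)/4.2426 = (-0.2357, 0.2357, 0.9428).
r_{12} = q_1·a_2 = -1.6499.
u_2 = a_2 + 1.6499·q_1 = (1.6111, -0.6111, 0.5556).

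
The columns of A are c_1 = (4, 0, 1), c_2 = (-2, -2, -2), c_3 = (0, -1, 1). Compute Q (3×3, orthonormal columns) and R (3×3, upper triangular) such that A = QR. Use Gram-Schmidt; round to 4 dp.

Q = [[0.9701, 0.1427, -0.1961], [0.0000, -0.8086, -0.5883], [0.2425, -0.5708, 0.7845]], R = [[4.1231, -2.4254, 0.2425], [0.0000, 2.4734, 0.2378], [0.0000, 0.0000, 1.3728]]

c_1 = (4, 0, 1); ‖c_1‖ = 4.1231, so q_1 = (0.9701, 0.0000, 0.2425).
q_1·c_2 = 0.9701·(-2) + 0.0000·(-2) + 0.2425·(-2) = -2.4254.
u_2 = c_2 + 2.4254·q_1 = (0.3529, -2.0000, -1.4118).
‖u_2‖ = 2.4734, so q_2 = (0.1427, -0.8086, -0.5708).
q_1·c_3 = 0.9701·0 + 0.0000·(-1) + 0.2425·1 = 0.2425; q_2·c_3 = 0.1427·0 + (-0.8086)·(-1) + (-0.5708)·1 = 0.2378.
u_3 = c_3 − 0.2425·q_1 − 0.2378·q_2 = (-0.2692, -0.8077, 1.0769).
‖u_3‖ = 1.3728, so q_3 = (-0.1961, -0.5883, 0.7845).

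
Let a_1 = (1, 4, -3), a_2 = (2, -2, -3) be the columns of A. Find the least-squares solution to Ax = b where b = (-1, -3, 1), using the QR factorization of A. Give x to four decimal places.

x = (-0.6351, 0.1709)

a_1 = (1, 4, -3); ‖a_1‖ = 5.0990, so e_1 = (0.1961, 0.7845, -0.5883).
e_1·a_2 = 0.1961·2 + 0.7845·(-2) + (-0.5883)·(-3) = 0.5883.
u_2 = a_2 − 0.5883·e_1 = (1.8846, -2.4615, -2.6538).
‖u_2‖ = 4.0809, so e_2 = (0.4618, -0.6032, -0.6503).
Qᵀb = (-3.1379, 0.6974).
Back-substitute: x_2 = 0.6974/4.0809 = 0.1709.
x_1 = (-3.1379 − 0.5883·0.1709)/5.0990 = -0.6351.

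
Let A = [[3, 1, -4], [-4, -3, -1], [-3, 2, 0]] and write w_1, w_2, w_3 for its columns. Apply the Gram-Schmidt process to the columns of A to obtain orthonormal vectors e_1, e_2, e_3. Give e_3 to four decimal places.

e_3 = (-0.8554, -0.4528, -0.2516)

w_1 = (3, -4, -3); ‖w_1‖ = 5.8310, so e_1 = (0.5145, -0.6860, -0.5145).
e_1·w_2 = 0.5145·1 + (-0.6860)·(-3) + (-0.5145)·2 = 1.5435.
u_2 = w_2 − 1.5435·e_1 = (0.2059, -1.9412, 2.7941).
‖u_2‖ = 3.4085, so e_2 = (0.0604, -0.5695, 0.8198).
e_1·w_3 = 0.5145·(-4) + (-0.6860)·(-1) + (-0.5145)·0 = -1.3720; e_2·w_3 = 0.0604·(-4) + (-0.5695)·(-1) + 0.8198·0 = 0.3279.
u_3 = w_3 + 1.3720·e_1 − 0.3279·e_2 = (-3.3139, -1.7544, -0.9747).
‖u_3‖ = 3.8743, so e_3 = (-0.8554, -0.4528, -0.2516).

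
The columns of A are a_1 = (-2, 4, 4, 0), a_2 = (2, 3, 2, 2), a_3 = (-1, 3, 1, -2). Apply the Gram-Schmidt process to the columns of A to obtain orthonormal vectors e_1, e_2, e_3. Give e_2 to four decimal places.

e_1 = a_1/‖a_1‖ = (-2, 4, 4, 0)/6.0000 = (-0.3333, 0.6667, 0.6667, 0.0000).
r_{12} = e_1·a_2 = 2.6667.
u_2 = a_2 − 2.6667·e_1 = (2.8889, 1.2222, 0.2222, 2.0000).
‖u_2‖ = 3.7268, so e_2 = (0.7752, 0.3280, 0.0596, 0.5367).

e_2 = (0.7752, 0.3280, 0.0596, 0.5367)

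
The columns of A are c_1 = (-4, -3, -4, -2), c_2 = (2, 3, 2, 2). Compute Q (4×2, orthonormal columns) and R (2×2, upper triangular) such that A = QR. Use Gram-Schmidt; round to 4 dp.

c_1 = (-4, -3, -4, -2); ‖c_1‖ = 6.7082, so e_1 = (-0.5963, -0.4472, -0.5963, -0.2981).
e_1·c_2 = (-0.5963)·2 + (-0.4472)·3 + (-0.5963)·2 + (-0.2981)·2 = -4.3231.
u_2 = c_2 + 4.3231·e_1 = (-0.5778, 1.0667, -0.5778, 0.7111).
‖u_2‖ = 1.5202, so e_2 = (-0.3801, 0.7016, -0.3801, 0.4678).

Q = [[-0.5963, -0.3801], [-0.4472, 0.7016], [-0.5963, -0.3801], [-0.2981, 0.4678]], R = [[6.7082, -4.3231], [0.0000, 1.5202]]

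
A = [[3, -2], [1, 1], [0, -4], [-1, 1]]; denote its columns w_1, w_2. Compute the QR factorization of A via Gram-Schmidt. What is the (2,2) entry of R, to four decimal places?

r_{22} = 4.3275

w_1 = (3, 1, 0, -1); ‖w_1‖ = 3.3166, so q_1 = (0.9045, 0.3015, 0.0000, -0.3015).
q_1·w_2 = 0.9045·(-2) + 0.3015·1 + 0.0000·(-4) + (-0.3015)·1 = -1.8091.
u_2 = w_2 + 1.8091·q_1 = (-0.3636, 1.5455, -4.0000, 0.4545).
r_{22} = ‖u_2‖ = 4.3275.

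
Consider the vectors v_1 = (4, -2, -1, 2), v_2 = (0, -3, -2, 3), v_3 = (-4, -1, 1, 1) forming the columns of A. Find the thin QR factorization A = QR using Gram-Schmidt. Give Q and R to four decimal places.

Q = [[0.8000, -0.5953, -0.0752], [-0.4000, -0.4996, -0.3007], [-0.2000, -0.3827, 0.9020], [0.4000, 0.4996, 0.3007]], R = [[5.0000, 2.8000, -2.6000], [0.0000, 3.7630, 2.9976], [0.0000, 0.0000, 1.8040]]

e_1 = v_1/‖v_1‖ = (4, -2, -1, 2)/5.0000 = (0.8000, -0.4000, -0.2000, 0.4000).
r_{12} = e_1·v_2 = 2.8000.
u_2 = v_2 − 2.8000·e_1 = (-2.2400, -1.8800, -1.4400, 1.8800).
‖u_2‖ = 3.7630, so e_2 = (-0.5953, -0.4996, -0.3827, 0.4996).
r_{13} = e_1·v_3 = -2.6000; r_{23} = e_2·v_3 = 2.9976.
u_3 = v_3 + 2.6000·e_1 − 2.9976·e_2 = (-0.1356, -0.5424, 1.6271, 0.5424).
‖u_3‖ = 1.8040, so e_3 = (-0.0752, -0.3007, 0.9020, 0.3007).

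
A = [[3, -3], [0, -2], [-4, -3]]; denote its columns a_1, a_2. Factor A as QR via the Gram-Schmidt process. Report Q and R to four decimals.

Q = [[0.6000, -0.7223], [0.0000, -0.4299], [-0.8000, -0.5417]], R = [[5.0000, 0.6000], [0.0000, 4.6519]]

a_1 = (3, 0, -4); ‖a_1‖ = 5.0000, so q_1 = (0.6000, 0.0000, -0.8000).
q_1·a_2 = 0.6000·(-3) + 0.0000·(-2) + (-0.8000)·(-3) = 0.6000.
u_2 = a_2 − 0.6000·q_1 = (-3.3600, -2.0000, -2.5200).
‖u_2‖ = 4.6519, so q_2 = (-0.7223, -0.4299, -0.5417).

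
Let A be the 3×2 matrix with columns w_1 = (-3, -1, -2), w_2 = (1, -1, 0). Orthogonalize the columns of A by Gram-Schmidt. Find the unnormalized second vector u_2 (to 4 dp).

u_2 = (0.5714, -1.1429, -0.2857)

w_1 = (-3, -1, -2); ‖w_1‖ = 3.7417, so q_1 = (-0.8018, -0.2673, -0.5345).
q_1·w_2 = (-0.8018)·1 + (-0.2673)·(-1) + (-0.5345)·0 = -0.5345.
u_2 = w_2 + 0.5345·q_1 = (0.5714, -1.1429, -0.2857).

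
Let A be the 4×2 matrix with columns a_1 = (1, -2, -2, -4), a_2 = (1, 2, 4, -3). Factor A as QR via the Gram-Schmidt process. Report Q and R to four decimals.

a_1 = (1, -2, -2, -4); ‖a_1‖ = 5.0000, so e_1 = (0.2000, -0.4000, -0.4000, -0.8000).
e_1·a_2 = 0.2000·1 + (-0.4000)·2 + (-0.4000)·4 + (-0.8000)·(-3) = 0.2000.
u_2 = a_2 − 0.2000·e_1 = (0.9600, 2.0800, 4.0800, -2.8400).
‖u_2‖ = 5.4736, so e_2 = (0.1754, 0.3800, 0.7454, -0.5189).

Q = [[0.2000, 0.1754], [-0.4000, 0.3800], [-0.4000, 0.7454], [-0.8000, -0.5189]], R = [[5.0000, 0.2000], [0.0000, 5.4736]]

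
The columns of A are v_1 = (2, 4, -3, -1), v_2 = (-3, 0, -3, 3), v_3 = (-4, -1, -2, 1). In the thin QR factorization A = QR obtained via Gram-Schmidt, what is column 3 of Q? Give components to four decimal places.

e_1 = v_1/‖v_1‖ = (2, 4, -3, -1)/5.4772 = (0.3651, 0.7303, -0.5477, -0.1826).
r_{12} = e_1·v_2 = 0.0000.
u_2 = v_2 + 0.0000·e_1 = (-3.0000, 0.0000, -3.0000, 3.0000).
‖u_2‖ = 5.1962, so e_2 = (-0.5774, 0.0000, -0.5774, 0.5774).
r_{13} = e_1·v_3 = -1.2780; r_{23} = e_2·v_3 = 4.0415.
u_3 = v_3 + 1.2780·e_1 − 4.0415·e_2 = (-1.2000, -0.0667, -0.3667, -1.5667).
‖u_3‖ = 2.0083, so e_3 = (-0.5975, -0.0332, -0.1826, -0.7801).

e_3 = (-0.5975, -0.0332, -0.1826, -0.7801)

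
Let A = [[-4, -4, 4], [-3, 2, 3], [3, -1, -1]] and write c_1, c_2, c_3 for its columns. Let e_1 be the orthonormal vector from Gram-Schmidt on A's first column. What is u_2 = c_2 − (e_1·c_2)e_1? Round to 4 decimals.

c_1 = (-4, -3, 3); ‖c_1‖ = 5.8310, so e_1 = (-0.6860, -0.5145, 0.5145).
e_1·c_2 = (-0.6860)·(-4) + (-0.5145)·2 + 0.5145·(-1) = 1.2005.
u_2 = c_2 − 1.2005·e_1 = (-3.1765, 2.6176, -1.6176).

u_2 = (-3.1765, 2.6176, -1.6176)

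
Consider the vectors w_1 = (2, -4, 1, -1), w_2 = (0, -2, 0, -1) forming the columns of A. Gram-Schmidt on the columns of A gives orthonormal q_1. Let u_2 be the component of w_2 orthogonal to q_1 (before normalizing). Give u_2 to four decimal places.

q_1 = w_1/‖w_1‖ = (2, -4, 1, -1)/4.6904 = (0.4264, -0.8528, 0.2132, -0.2132).
r_{12} = q_1·w_2 = 1.9188.
u_2 = w_2 − 1.9188·q_1 = (-0.8182, -0.3636, -0.4091, -0.5909).

u_2 = (-0.8182, -0.3636, -0.4091, -0.5909)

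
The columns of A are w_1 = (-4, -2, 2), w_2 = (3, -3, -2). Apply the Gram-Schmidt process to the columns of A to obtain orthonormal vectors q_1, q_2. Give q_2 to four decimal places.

q_2 = (0.3157, -0.9077, -0.2763)

q_1 = w_1/‖w_1‖ = (-4, -2, 2)/4.8990 = (-0.8165, -0.4082, 0.4082).
r_{12} = q_1·w_2 = -2.0412.
u_2 = w_2 + 2.0412·q_1 = (1.3333, -3.8333, -1.1667).
‖u_2‖ = 4.2230, so q_2 = (0.3157, -0.9077, -0.2763).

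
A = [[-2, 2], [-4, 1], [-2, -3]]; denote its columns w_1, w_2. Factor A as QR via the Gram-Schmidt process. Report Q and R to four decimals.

Q = [[-0.4082, 0.4929], [-0.8165, 0.1792], [-0.4082, -0.8514]], R = [[4.8990, -0.4082], [0.0000, 3.7193]]

w_1 = (-2, -4, -2); ‖w_1‖ = 4.8990, so e_1 = (-0.4082, -0.8165, -0.4082).
e_1·w_2 = (-0.4082)·2 + (-0.8165)·1 + (-0.4082)·(-3) = -0.4082.
u_2 = w_2 + 0.4082·e_1 = (1.8333, 0.6667, -3.1667).
‖u_2‖ = 3.7193, so e_2 = (0.4929, 0.1792, -0.8514).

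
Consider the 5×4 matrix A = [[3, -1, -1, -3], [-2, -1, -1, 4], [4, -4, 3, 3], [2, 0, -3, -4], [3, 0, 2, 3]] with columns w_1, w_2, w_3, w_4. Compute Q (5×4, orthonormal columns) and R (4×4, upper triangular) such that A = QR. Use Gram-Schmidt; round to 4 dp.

Q = [[0.4629, 0.0643, -0.3919, -0.1469], [-0.3086, -0.5427, -0.3219, 0.6845], [0.6172, -0.7140, 0.1785, -0.1344], [0.3086, 0.2428, -0.7283, 0.1440], [0.4629, 0.3642, 0.4249, 0.6864]], R = [[6.4807, -2.6232, 1.6973, -0.6172], [0.0000, 3.3345, -1.6637, -4.3841], [0.0000, 0.0000, 4.2838, 4.6112], [0.0000, 0.0000, 0.0000, 4.2585]]

q_1 = w_1/‖w_1‖ = (3, -2, 4, 2, 3)/6.4807 = (0.4629, -0.3086, 0.6172, 0.3086, 0.4629).
r_{12} = q_1·w_2 = -2.6232.
u_2 = w_2 + 2.6232·q_1 = (0.2143, -1.8095, -2.3810, 0.8095, 1.2143).
‖u_2‖ = 3.3345, so q_2 = (0.0643, -0.5427, -0.7140, 0.2428, 0.3642).
r_{13} = q_1·w_3 = 1.6973; r_{23} = q_2·w_3 = -1.6637.
u_3 = w_3 − 1.6973·q_1 + 1.6637·q_2 = (-1.6788, -1.3790, 0.7645, -3.1199, 1.8201).
‖u_3‖ = 4.2838, so q_3 = (-0.3919, -0.3219, 0.1785, -0.7283, 0.4249).
r_{14} = q_1·w_4 = -0.6172; r_{24} = q_2·w_4 = -4.3841; r_{34} = q_3·w_4 = 4.6112.
u_4 = w_4 + 0.6172·q_1 + 4.3841·q_2 − 4.6112·q_3 = (-0.6254, 2.9148, -0.5723, 0.6132, 2.9230).
‖u_4‖ = 4.2585, so q_4 = (-0.1469, 0.6845, -0.1344, 0.1440, 0.6864).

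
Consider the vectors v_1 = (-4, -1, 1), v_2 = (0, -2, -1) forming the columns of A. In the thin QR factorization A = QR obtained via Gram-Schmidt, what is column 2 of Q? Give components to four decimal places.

q_2 = (0.0999, -0.8745, -0.4747)

v_1 = (-4, -1, 1); ‖v_1‖ = 4.2426, so q_1 = (-0.9428, -0.2357, 0.2357).
q_1·v_2 = (-0.9428)·0 + (-0.2357)·(-2) + 0.2357·(-1) = 0.2357.
u_2 = v_2 − 0.2357·q_1 = (0.2222, -1.9444, -1.0556).
‖u_2‖ = 2.2236, so q_2 = (0.0999, -0.8745, -0.4747).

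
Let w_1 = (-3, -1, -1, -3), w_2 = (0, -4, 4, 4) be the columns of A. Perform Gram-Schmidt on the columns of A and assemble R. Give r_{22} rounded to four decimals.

w_1 = (-3, -1, -1, -3); ‖w_1‖ = 4.4721, so q_1 = (-0.6708, -0.2236, -0.2236, -0.6708).
q_1·w_2 = (-0.6708)·0 + (-0.2236)·(-4) + (-0.2236)·4 + (-0.6708)·4 = -2.6833.
u_2 = w_2 + 2.6833·q_1 = (-1.8000, -4.6000, 3.4000, 2.2000).
r_{22} = ‖u_2‖ = 6.3875.

r_{22} = 6.3875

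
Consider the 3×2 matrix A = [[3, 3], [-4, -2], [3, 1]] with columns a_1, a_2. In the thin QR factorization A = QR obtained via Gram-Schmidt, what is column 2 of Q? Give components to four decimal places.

e_2 = (0.8262, 0.2361, -0.5115)

a_1 = (3, -4, 3); ‖a_1‖ = 5.8310, so e_1 = (0.5145, -0.6860, 0.5145).
e_1·a_2 = 0.5145·3 + (-0.6860)·(-2) + 0.5145·1 = 3.4300.
u_2 = a_2 − 3.4300·e_1 = (1.2353, 0.3529, -0.7647).
‖u_2‖ = 1.4951, so e_2 = (0.8262, 0.2361, -0.5115).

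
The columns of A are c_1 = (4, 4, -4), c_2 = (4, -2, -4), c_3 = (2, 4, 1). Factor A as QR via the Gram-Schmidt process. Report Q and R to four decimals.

c_1 = (4, 4, -4); ‖c_1‖ = 6.9282, so e_1 = (0.5774, 0.5774, -0.5774).
e_1·c_2 = 0.5774·4 + 0.5774·(-2) + (-0.5774)·(-4) = 3.4641.
u_2 = c_2 − 3.4641·e_1 = (2.0000, -4.0000, -2.0000).
‖u_2‖ = 4.8990, so e_2 = (0.4082, -0.8165, -0.4082).
e_1·c_3 = 0.5774·2 + 0.5774·4 + (-0.5774)·1 = 2.8868; e_2·c_3 = 0.4082·2 + (-0.8165)·4 + (-0.4082)·1 = -2.8577.
u_3 = c_3 − 2.8868·e_1 + 2.8577·e_2 = (1.5000, 0.0000, 1.5000).
‖u_3‖ = 2.1213, so e_3 = (0.7071, 0.0000, 0.7071).

Q = [[0.5774, 0.4082, 0.7071], [0.5774, -0.8165, 0.0000], [-0.5774, -0.4082, 0.7071]], R = [[6.9282, 3.4641, 2.8868], [0.0000, 4.8990, -2.8577], [0.0000, 0.0000, 2.1213]]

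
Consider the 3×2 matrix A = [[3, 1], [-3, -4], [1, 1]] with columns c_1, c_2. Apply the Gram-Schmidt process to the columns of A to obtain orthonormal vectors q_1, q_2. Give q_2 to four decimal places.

c_1 = (3, -3, 1); ‖c_1‖ = 4.3589, so q_1 = (0.6882, -0.6882, 0.2294).
q_1·c_2 = 0.6882·1 + (-0.6882)·(-4) + 0.2294·1 = 3.6707.
u_2 = c_2 − 3.6707·q_1 = (-1.5263, -1.4737, 0.1579).
‖u_2‖ = 2.1275, so q_2 = (-0.7174, -0.6927, 0.0742).

q_2 = (-0.7174, -0.6927, 0.0742)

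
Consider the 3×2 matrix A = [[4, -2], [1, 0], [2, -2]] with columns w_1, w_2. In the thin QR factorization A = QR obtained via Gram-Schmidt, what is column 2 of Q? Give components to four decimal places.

q_2 = (0.2673, 0.5345, -0.8018)

q_1 = w_1/‖w_1‖ = (4, 1, 2)/4.5826 = (0.8729, 0.2182, 0.4364).
r_{12} = q_1·w_2 = -2.6186.
u_2 = w_2 + 2.6186·q_1 = (0.2857, 0.5714, -0.8571).
‖u_2‖ = 1.0690, so q_2 = (0.2673, 0.5345, -0.8018).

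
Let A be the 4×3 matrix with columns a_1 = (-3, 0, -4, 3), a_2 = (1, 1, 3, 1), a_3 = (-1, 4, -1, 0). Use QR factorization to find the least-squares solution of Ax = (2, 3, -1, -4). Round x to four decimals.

a_1 = (-3, 0, -4, 3); ‖a_1‖ = 5.8310, so q_1 = (-0.5145, 0.0000, -0.6860, 0.5145).
q_1·a_2 = (-0.5145)·1 + 0.0000·1 + (-0.6860)·3 + 0.5145·1 = -2.0580.
u_2 = a_2 + 2.0580·q_1 = (-0.0588, 1.0000, 1.5882, 2.0588).
‖u_2‖ = 2.7865, so q_2 = (-0.0211, 0.3589, 0.5700, 0.7389).
q_1·a_3 = (-0.5145)·(-1) + 0.0000·4 + (-0.6860)·(-1) + 0.5145·0 = 1.2005; q_2·a_3 = (-0.0211)·(-1) + 0.3589·4 + 0.5700·(-1) + 0.7389·0 = 0.8866.
u_3 = a_3 − 1.2005·q_1 − 0.8866·q_2 = (-0.3636, 3.6818, -0.6818, -1.2727).
‖u_3‖ = 3.9715, so q_3 = (-0.0916, 0.9271, -0.1717, -0.3205).
Qᵀb = (-2.4010, -2.4910, 4.0516).
Back-substitute: x_3 = 4.0516/3.9715 = 1.0202.
x_2 = (-2.4910 − 0.8866·1.0202)/2.7865 = -1.2185.
x_1 = (-2.4010 + 2.0580·(-1.2185) − 1.2005·1.0202)/5.8310 = -1.0519.

x = (-1.0519, -1.2185, 1.0202)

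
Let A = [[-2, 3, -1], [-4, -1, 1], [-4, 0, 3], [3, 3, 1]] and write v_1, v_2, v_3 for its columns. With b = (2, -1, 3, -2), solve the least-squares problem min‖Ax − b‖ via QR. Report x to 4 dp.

q_1 = v_1/‖v_1‖ = (-2, -4, -4, 3)/6.7082 = (-0.2981, -0.5963, -0.5963, 0.4472).
r_{12} = q_1·v_2 = 1.0435.
u_2 = v_2 − 1.0435·q_1 = (3.3111, -0.3778, 0.6222, 2.5333).
‖u_2‖ = 4.2322, so q_2 = (0.7824, -0.0893, 0.1470, 0.5986).
r_{13} = q_1·v_3 = -1.6398; r_{23} = q_2·v_3 = 0.1680.
u_3 = v_3 + 1.6398·q_1 − 0.1680·q_2 = (-1.6203, 0.0372, 1.9975, 1.6328).
‖u_3‖ = 3.0468, so q_3 = (-0.5318, 0.0122, 0.6556, 0.5359).
Qᵀb = (-2.6833, 0.8979, -0.1808).
Back-substitute: x_3 = -0.1808/3.0468 = -0.0593.
x_2 = (0.8979 − 0.1680·(-0.0593))/4.2322 = 0.2145.
x_1 = (-2.6833 − 1.0435·0.2145 + 1.6398·(-0.0593))/6.7082 = -0.4479.

x = (-0.4479, 0.2145, -0.0593)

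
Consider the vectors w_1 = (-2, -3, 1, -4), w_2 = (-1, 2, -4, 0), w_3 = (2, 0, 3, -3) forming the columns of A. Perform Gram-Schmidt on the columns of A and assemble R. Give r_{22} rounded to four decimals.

w_1 = (-2, -3, 1, -4); ‖w_1‖ = 5.4772, so q_1 = (-0.3651, -0.5477, 0.1826, -0.7303).
q_1·w_2 = (-0.3651)·(-1) + (-0.5477)·2 + 0.1826·(-4) + (-0.7303)·0 = -1.4606.
u_2 = w_2 + 1.4606·q_1 = (-1.5333, 1.2000, -3.7333, -1.0667).
r_{22} = ‖u_2‖ = 4.3436.

r_{22} = 4.3436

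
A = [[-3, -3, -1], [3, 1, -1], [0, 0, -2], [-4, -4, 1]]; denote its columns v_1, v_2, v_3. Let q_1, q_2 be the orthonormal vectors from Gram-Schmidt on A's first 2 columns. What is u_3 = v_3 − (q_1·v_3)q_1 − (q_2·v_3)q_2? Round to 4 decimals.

u_3 = (-1.1200, 0.0000, -2.0000, 0.8400)

v_1 = (-3, 3, 0, -4); ‖v_1‖ = 5.8310, so q_1 = (-0.5145, 0.5145, 0.0000, -0.6860).
q_1·v_2 = (-0.5145)·(-3) + 0.5145·1 + 0.0000·0 + (-0.6860)·(-4) = 4.8020.
u_2 = v_2 − 4.8020·q_1 = (-0.5294, -1.4706, 0.0000, -0.7059).
‖u_2‖ = 1.7150, so q_2 = (-0.3087, -0.8575, 0.0000, -0.4116).
q_1·v_3 = (-0.5145)·(-1) + 0.5145·(-1) + 0.0000·(-2) + (-0.6860)·1 = -0.6860; q_2·v_3 = (-0.3087)·(-1) + (-0.8575)·(-1) + 0.0000·(-2) + (-0.4116)·1 = 0.7546.
u_3 = v_3 + 0.6860·q_1 − 0.7546·q_2 = (-1.1200, 0.0000, -2.0000, 0.8400).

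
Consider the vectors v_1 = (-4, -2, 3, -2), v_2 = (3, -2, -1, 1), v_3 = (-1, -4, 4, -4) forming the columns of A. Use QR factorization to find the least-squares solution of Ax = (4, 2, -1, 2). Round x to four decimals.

e_1 = v_1/‖v_1‖ = (-4, -2, 3, -2)/5.7446 = (-0.6963, -0.3482, 0.5222, -0.3482).
r_{12} = e_1·v_2 = -2.2630.
u_2 = v_2 + 2.2630·e_1 = (1.4242, -2.7879, 0.1818, 0.2121).
‖u_2‖ = 3.1431, so e_2 = (0.4531, -0.8870, 0.0578, 0.0675).
r_{13} = e_1·v_3 = 5.5705; r_{23} = e_2·v_3 = 3.0563.
u_3 = v_3 − 5.5705·e_1 − 3.0563·e_2 = (1.4939, 0.6503, 0.9141, -2.2669).
‖u_3‖ = 2.9375, so e_3 = (0.5086, 0.2214, 0.3112, -0.7717).
Qᵀb = (-4.7001, 0.1157, 0.6224).
Back-substitute: x_3 = 0.6224/2.9375 = 0.2119.
x_2 = (0.1157 − 3.0563·0.2119)/3.1431 = -0.1692.
x_1 = (-4.7001 + 2.2630·(-0.1692) − 5.5705·0.2119)/5.7446 = -1.0903.

x = (-1.0903, -0.1692, 0.2119)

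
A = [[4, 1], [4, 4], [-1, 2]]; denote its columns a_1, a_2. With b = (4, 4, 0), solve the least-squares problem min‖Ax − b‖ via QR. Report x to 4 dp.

a_1 = (4, 4, -1); ‖a_1‖ = 5.7446, so e_1 = (0.6963, 0.6963, -0.1741).
e_1·a_2 = 0.6963·1 + 0.6963·4 + (-0.1741)·2 = 3.1334.
u_2 = a_2 − 3.1334·e_1 = (-1.1818, 1.8182, 2.5455).
‖u_2‖ = 3.3439, so e_2 = (-0.3534, 0.5437, 0.7612).
Qᵀb = (5.5705, 0.7612).
Back-substitute: x_2 = 0.7612/3.3439 = 0.2276.
x_1 = (5.5705 − 3.1334·0.2276)/5.7446 = 0.8455.

x = (0.8455, 0.2276)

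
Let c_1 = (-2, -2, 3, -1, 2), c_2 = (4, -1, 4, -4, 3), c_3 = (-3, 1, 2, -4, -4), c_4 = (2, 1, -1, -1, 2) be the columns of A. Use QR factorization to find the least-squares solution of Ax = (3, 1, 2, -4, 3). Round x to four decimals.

x = (0.1604, 0.4651, 0.2600, 1.1323)

c_1 = (-2, -2, 3, -1, 2); ‖c_1‖ = 4.6904, so q_1 = (-0.4264, -0.4264, 0.6396, -0.2132, 0.4264).
q_1·c_2 = (-0.4264)·4 + (-0.4264)·(-1) + 0.6396·4 + (-0.2132)·(-4) + 0.4264·3 = 3.4112.
u_2 = c_2 − 3.4112·q_1 = (5.4545, 0.4545, 1.8182, -3.2727, 1.5455).
‖u_2‖ = 6.8091, so q_2 = (0.8011, 0.0668, 0.2670, -0.4806, 0.2270).
q_1·c_3 = (-0.4264)·(-3) + (-0.4264)·1 + 0.6396·2 + (-0.2132)·(-4) + 0.4264·(-4) = 1.2792; q_2·c_3 = 0.8011·(-3) + 0.0668·1 + 0.2670·2 + (-0.4806)·(-4) + 0.2270·(-4) = -0.7877.
u_3 = c_3 − 1.2792·q_1 + 0.7877·q_2 = (-1.8235, 1.5980, 1.3922, -4.1059, -4.3667).
‖u_3‖ = 6.6139, so q_3 = (-0.2757, 0.2416, 0.2105, -0.6208, -0.6602).
q_1·c_4 = (-0.4264)·2 + (-0.4264)·1 + 0.6396·(-1) + (-0.2132)·(-1) + 0.4264·2 = -0.8528; q_2·c_4 = 0.8011·2 + 0.0668·1 + 0.2670·(-1) + (-0.4806)·(-1) + 0.2270·2 = 2.3365; q_3·c_4 = (-0.2757)·2 + 0.2416·1 + 0.2105·(-1) + (-0.6208)·(-1) + (-0.6602)·2 = -1.2200.
u_4 = c_4 + 0.8528·q_1 − 2.3365·q_2 + 1.2200·q_3 = (-0.5717, 0.7752, -0.8216, -0.8162, 1.0279).
‖u_4‖ = 1.8236, so q_4 = (-0.3135, 0.4251, -0.4506, -0.4476, 0.5637).
Qᵀb = (1.7056, 5.6075, 0.3380, 2.0648).
Back-substitute: x_4 = 2.0648/1.8236 = 1.1323.
x_3 = (0.3380 + 1.2200·1.1323)/6.6139 = 0.2600.
x_2 = (5.6075 + 0.7877·0.2600 − 2.3365·1.1323)/6.8091 = 0.4651.
x_1 = (1.7056 − 3.4112·0.4651 − 1.2792·0.2600 + 0.8528·1.1323)/4.6904 = 0.1604.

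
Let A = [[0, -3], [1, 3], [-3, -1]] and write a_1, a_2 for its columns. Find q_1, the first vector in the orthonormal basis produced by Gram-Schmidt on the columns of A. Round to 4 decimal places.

q_1 = (0.0000, 0.3162, -0.9487)

a_1 = (0, 1, -3); ‖a_1‖ = 3.1623, so q_1 = (0.0000, 0.3162, -0.9487).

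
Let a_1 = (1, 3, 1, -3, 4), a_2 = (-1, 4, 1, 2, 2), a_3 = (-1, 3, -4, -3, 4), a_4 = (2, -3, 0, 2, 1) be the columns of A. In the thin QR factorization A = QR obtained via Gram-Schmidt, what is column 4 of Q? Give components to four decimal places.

a_1 = (1, 3, 1, -3, 4); ‖a_1‖ = 6.0000, so e_1 = (0.1667, 0.5000, 0.1667, -0.5000, 0.6667).
e_1·a_2 = 0.1667·(-1) + 0.5000·4 + 0.1667·1 + (-0.5000)·2 + 0.6667·2 = 2.3333.
u_2 = a_2 − 2.3333·e_1 = (-1.3889, 2.8333, 0.6111, 3.1667, 0.4444).
‖u_2‖ = 4.5338, so e_2 = (-0.3063, 0.6249, 0.1348, 0.6985, 0.0980).
e_1·a_3 = 0.1667·(-1) + 0.5000·3 + 0.1667·(-4) + (-0.5000)·(-3) + 0.6667·4 = 4.8333; e_2·a_3 = (-0.3063)·(-1) + 0.6249·3 + 0.1348·(-4) + 0.6985·(-3) + 0.0980·4 = -0.0613.
u_3 = a_3 − 4.8333·e_1 + 0.0613·e_2 = (-1.8243, 0.6216, -4.7973, -0.5405, 0.7838).
‖u_3‖ = 5.2569, so e_3 = (-0.3470, 0.1182, -0.9126, -0.1028, 0.1491).
e_1·a_4 = 0.1667·2 + 0.5000·(-3) + 0.1667·0 + (-0.5000)·2 + 0.6667·1 = -1.5000; e_2·a_4 = (-0.3063)·2 + 0.6249·(-3) + 0.1348·0 + 0.6985·2 + 0.0980·1 = -0.9925; e_3·a_4 = (-0.3470)·2 + 0.1182·(-3) + (-0.9126)·0 + (-0.1028)·2 + 0.1491·1 = -1.1054.
u_4 = a_4 + 1.5000·e_1 + 0.9925·e_2 + 1.1054·e_3 = (1.5623, -1.4990, -0.6249, 1.8296, 2.2621).
‖u_4‖ = 3.6801, so e_4 = (0.4245, -0.4073, -0.1698, 0.4972, 0.6147).

e_4 = (0.4245, -0.4073, -0.1698, 0.4972, 0.6147)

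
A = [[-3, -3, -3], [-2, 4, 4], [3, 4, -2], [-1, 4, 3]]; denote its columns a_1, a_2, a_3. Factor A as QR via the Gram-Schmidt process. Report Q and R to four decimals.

Q = [[-0.6255, -0.2497, -0.7386], [-0.4170, 0.6540, 0.1080], [0.6255, 0.3865, -0.6654], [-0.2085, 0.6005, 0.0035]], R = [[4.7958, 1.8766, -1.6681], [0.0000, 7.3129, 4.3937], [0.0000, 0.0000, 3.9891]]

q_1 = a_1/‖a_1‖ = (-3, -2, 3, -1)/4.7958 = (-0.6255, -0.4170, 0.6255, -0.2085).
r_{12} = q_1·a_2 = 1.8766.
u_2 = a_2 − 1.8766·q_1 = (-1.8261, 4.7826, 2.8261, 4.3913).
‖u_2‖ = 7.3129, so q_2 = (-0.2497, 0.6540, 0.3865, 0.6005).
r_{13} = q_1·a_3 = -1.6681; r_{23} = q_2·a_3 = 4.3937.
u_3 = a_3 + 1.6681·q_1 − 4.3937·q_2 = (-2.9463, 0.4309, -2.6545, 0.0138).
‖u_3‖ = 3.9891, so q_3 = (-0.7386, 0.1080, -0.6654, 0.0035).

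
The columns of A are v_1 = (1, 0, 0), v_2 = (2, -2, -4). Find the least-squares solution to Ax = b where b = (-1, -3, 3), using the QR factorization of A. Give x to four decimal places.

x = (-0.4000, -0.3000)

e_1 = v_1/‖v_1‖ = (1, 0, 0)/1.0000 = (1.0000, 0.0000, 0.0000).
r_{12} = e_1·v_2 = 2.0000.
u_2 = v_2 − 2.0000·e_1 = (0.0000, -2.0000, -4.0000).
‖u_2‖ = 4.4721, so e_2 = (0.0000, -0.4472, -0.8944).
Qᵀb = (-1.0000, -1.3416).
Back-substitute: x_2 = -1.3416/4.4721 = -0.3000.
x_1 = (-1.0000 − 2.0000·(-0.3000))/1.0000 = -0.4000.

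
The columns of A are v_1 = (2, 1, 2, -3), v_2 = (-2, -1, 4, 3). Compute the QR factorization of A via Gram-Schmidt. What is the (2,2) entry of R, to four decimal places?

e_1 = v_1/‖v_1‖ = (2, 1, 2, -3)/4.2426 = (0.4714, 0.2357, 0.4714, -0.7071).
r_{12} = e_1·v_2 = -1.4142.
u_2 = v_2 + 1.4142·e_1 = (-1.3333, -0.6667, 4.6667, 2.0000).
r_{22} = ‖u_2‖ = 5.2915.

r_{22} = 5.2915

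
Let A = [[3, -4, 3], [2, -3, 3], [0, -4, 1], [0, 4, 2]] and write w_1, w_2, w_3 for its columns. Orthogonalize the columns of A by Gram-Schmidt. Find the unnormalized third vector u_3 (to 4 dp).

w_1 = (3, 2, 0, 0); ‖w_1‖ = 3.6056, so q_1 = (0.8321, 0.5547, 0.0000, 0.0000).
q_1·w_2 = 0.8321·(-4) + 0.5547·(-3) + 0.0000·(-4) + 0.0000·4 = -4.9923.
u_2 = w_2 + 4.9923·q_1 = (0.1538, -0.2308, -4.0000, 4.0000).
‖u_2‖ = 5.6636, so q_2 = (0.0272, -0.0407, -0.7063, 0.7063).
q_1·w_3 = 0.8321·3 + 0.5547·3 + 0.0000·1 + 0.0000·2 = 4.1603; q_2·w_3 = 0.0272·3 + (-0.0407)·3 + (-0.7063)·1 + 0.7063·2 = 0.6655.
u_3 = w_3 − 4.1603·q_1 − 0.6655·q_2 = (-0.4796, 0.7194, 1.4700, 1.5300).

u_3 = (-0.4796, 0.7194, 1.4700, 1.5300)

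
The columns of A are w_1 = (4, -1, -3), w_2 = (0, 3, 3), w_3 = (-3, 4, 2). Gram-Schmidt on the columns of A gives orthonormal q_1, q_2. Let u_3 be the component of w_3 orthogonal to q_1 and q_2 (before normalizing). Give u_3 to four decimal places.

u_3 = (-0.7778, 1.5556, -1.5556)

w_1 = (4, -1, -3); ‖w_1‖ = 5.0990, so q_1 = (0.7845, -0.1961, -0.5883).
q_1·w_2 = 0.7845·0 + (-0.1961)·3 + (-0.5883)·3 = -2.3534.
u_2 = w_2 + 2.3534·q_1 = (1.8462, 2.5385, 1.6154).
‖u_2‖ = 3.5301, so q_2 = (0.5230, 0.7191, 0.4576).
q_1·w_3 = 0.7845·(-3) + (-0.1961)·4 + (-0.5883)·2 = -4.3146; q_2·w_3 = 0.5230·(-3) + 0.7191·4 + 0.4576·2 = 2.2226.
u_3 = w_3 + 4.3146·q_1 − 2.2226·q_2 = (-0.7778, 1.5556, -1.5556).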